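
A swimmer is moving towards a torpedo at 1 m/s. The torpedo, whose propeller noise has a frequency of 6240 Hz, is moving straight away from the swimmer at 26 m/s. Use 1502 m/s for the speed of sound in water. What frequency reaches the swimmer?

6138 Hz

Both move, so f' = f · (v + v_o)/(v + v_s).
f' = 6240 × (1502 + 1)/(1502 + 26) = 6240 × 1503/1528 ≈ 6138 Hz.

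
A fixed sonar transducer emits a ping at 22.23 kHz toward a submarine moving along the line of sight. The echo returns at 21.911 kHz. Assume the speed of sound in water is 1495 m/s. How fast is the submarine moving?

Double Doppler shift off a moving reflector: f₂ = f₀ · (v + u)/(v − u) (u > 0 toward emitter).
Rearranging, u = v · (f₂ − f₀)/(f₂ + f₀) = 1495 × -0.319/44.141 ≈ -10.8 m/s.
So the submarine is moving at 10.8 m/s away from the emitter.

10.8 m/s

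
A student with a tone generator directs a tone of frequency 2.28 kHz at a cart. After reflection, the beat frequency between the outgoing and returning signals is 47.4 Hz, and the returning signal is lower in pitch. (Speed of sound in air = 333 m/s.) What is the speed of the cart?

3.5 m/s

Double Doppler shift off a moving reflector: f₂ = f₀ · (v + u)/(v − u) (u > 0 toward emitter).
Returning signal is lower, so f₂ = f₀ − Δf = 2280 − 47.4 = 2232.6 Hz.
Rearranging, u = v · (f₂ − f₀)/(f₂ + f₀) = 333 × -47.4/4512.6 ≈ -3.5 m/s.
So the cart is moving at 3.5 m/s away from the emitter.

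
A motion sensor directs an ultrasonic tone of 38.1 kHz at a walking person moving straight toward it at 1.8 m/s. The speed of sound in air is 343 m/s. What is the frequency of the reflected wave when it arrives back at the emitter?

At the walking person (a moving observer), f₁ = f₀ · (v + u)/v = 38.1 × 344.8/343 ≈ 38.3 kHz.
On reflection it acts as a source moving toward the stationary detector: f₂ = f₁ · v/(v − u) = 38.3 × 343/341.2 ≈ 38.5 kHz.

38.5 kHz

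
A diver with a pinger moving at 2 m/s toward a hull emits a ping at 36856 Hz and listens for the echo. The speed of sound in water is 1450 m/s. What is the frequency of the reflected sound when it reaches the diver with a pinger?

The hull receives the sound from a moving source: f₁ = f₀ · v/(v − v_e) = 36856 × 1450/1448 ≈ 36907 Hz.
On the return leg the diver with a pinger is a moving observer: f₂ = f₁ · (v + v_e)/v = 36907 × 1452/1450 ≈ 36958 Hz.
Equivalently f₂ = f₀ · (v + v_e)/(v − v_e).

36958 Hz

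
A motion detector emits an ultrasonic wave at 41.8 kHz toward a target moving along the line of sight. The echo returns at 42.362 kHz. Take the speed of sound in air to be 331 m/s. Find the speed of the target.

2.21 m/s

Double Doppler shift off a moving reflector: f₂ = f₀ · (v + u)/(v − u) (u > 0 toward emitter).
Rearranging, u = v · (f₂ − f₀)/(f₂ + f₀) = 331 × 0.562/84.162 ≈ 2.21 m/s.
So the target is moving at 2.21 m/s toward the emitter.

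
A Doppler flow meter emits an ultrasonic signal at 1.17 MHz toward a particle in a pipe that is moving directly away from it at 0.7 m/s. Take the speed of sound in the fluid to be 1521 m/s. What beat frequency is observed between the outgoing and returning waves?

1076 Hz

The particle in a pipe first receives the wave as a moving observer: f₁ = f₀ · (v − u)/v = 1.17 × (1521 − 0.7)/1521 ≈ 1.169462 MHz.
On reflection it acts as a source moving away from the stationary detector: f₂ = f₁ · v/(v + u) = 1.169462 × 1521/1521.7 ≈ 1.168924 MHz.
Beat frequency (with f₀ = 1170000 Hz): |f₂ − f₀| = 2u·f₀/(v + u) = 2 × 0.7 × 1170000/1521.7 ≈ 1076 Hz.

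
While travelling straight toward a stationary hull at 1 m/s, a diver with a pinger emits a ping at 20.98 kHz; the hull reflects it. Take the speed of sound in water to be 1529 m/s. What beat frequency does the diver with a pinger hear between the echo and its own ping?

The hull receives the sound from a moving source: f₁ = f₀ · v/(v − v_e) = 20.98 × 1529/1528 ≈ 20.9937 kHz.
On the return leg the diver with a pinger is a moving observer: f₂ = f₁ · (v + v_e)/v = 20.9937 × 1530/1529 ≈ 21.0075 kHz.
Equivalently f₂ = f₀ · (v + v_e)/(v − v_e).
Beat against the emitted tone (with f₀ = 20980 Hz): |f₂ − f₀| = 2v_e·f₀/(v − v_e) = 2 × 1 × 20980/1528 ≈ 27.5 Hz.

27.5 Hz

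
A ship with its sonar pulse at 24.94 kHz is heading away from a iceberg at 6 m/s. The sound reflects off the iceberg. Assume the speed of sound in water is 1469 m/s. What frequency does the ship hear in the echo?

The iceberg receives the sound from a moving source: f₁ = f₀ · v/(v + v_e) = 24.94 × 1469/1475 ≈ 24.8 kHz.
On the return leg the ship is a moving observer: f₂ = f₁ · (v − v_e)/v = 24.8 × 1463/1469 ≈ 24.7 kHz.

24.7 kHz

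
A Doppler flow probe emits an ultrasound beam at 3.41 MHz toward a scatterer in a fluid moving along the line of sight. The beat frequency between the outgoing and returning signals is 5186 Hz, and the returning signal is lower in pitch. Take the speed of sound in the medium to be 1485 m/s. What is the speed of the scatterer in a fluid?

1.13 m/s

Double Doppler shift off a moving reflector: f₂ = f₀ · (v + u)/(v − u) (u > 0 toward emitter).
Returning signal is lower, so f₂ = f₀ − Δf = 3410000 − 5186 = 3404814 Hz.
Rearranging, u = v · (f₂ − f₀)/(f₂ + f₀) = 1485 × -5186/6814814 ≈ -1.13 m/s.
So the scatterer in a fluid is moving at 1.13 m/s away from the emitter.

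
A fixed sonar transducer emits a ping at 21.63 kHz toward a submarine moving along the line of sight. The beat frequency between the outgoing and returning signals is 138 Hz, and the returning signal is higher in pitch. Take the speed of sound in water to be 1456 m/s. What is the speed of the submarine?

Double Doppler shift off a moving reflector: f₂ = f₀ · (v + u)/(v − u) (u > 0 toward emitter).
Returning signal is higher, so f₂ = f₀ + Δf = 21630 + 138 = 21768 Hz.
Rearranging, u = v · (f₂ − f₀)/(f₂ + f₀) = 1456 × 138/43398 ≈ 4.6 m/s.
So the submarine is moving at 4.6 m/s toward the emitter.

4.6 m/s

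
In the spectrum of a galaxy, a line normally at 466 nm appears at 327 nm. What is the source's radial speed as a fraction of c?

0.340c

λ'/λ₀ = 0.7017 < 1 (blueshift), so the source is approaching.
λ'/λ₀ = √((1 − β)/(1 + β)) for an approaching source ⇒ β = (1 − r²)/(1 + r²) with r = λ'/λ₀.
β = (1 − 0.4924)/(1 + 0.4924) ≈ 0.340.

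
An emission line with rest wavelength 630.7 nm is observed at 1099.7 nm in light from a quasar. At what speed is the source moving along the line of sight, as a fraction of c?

0.505c

λ'/λ₀ = 1.7436 > 1 (redshift), so the source is receding.
λ'/λ₀ = √((1 + β)/(1 − β)) for a receding source ⇒ β = (r² − 1)/(r² + 1) with r = λ'/λ₀.
β = (3.0402 − 1)/(3.0402 + 1) ≈ 0.505.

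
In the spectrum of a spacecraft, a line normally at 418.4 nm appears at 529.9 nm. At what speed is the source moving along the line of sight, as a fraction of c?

0.232c

λ'/λ₀ = 1.2665 > 1 (redshift), so the source is receding.
λ'/λ₀ = √((1 + β)/(1 − β)) for a receding source ⇒ β = (r² − 1)/(r² + 1) with r = λ'/λ₀.
β = (1.6040 − 1)/(1.6040 + 1) ≈ 0.232.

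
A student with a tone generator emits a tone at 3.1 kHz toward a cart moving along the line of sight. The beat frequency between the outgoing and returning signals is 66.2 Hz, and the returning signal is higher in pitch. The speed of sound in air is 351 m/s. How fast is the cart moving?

3.7 m/s

Double Doppler shift off a moving reflector: f₂ = f₀ · (v + u)/(v − u) (u > 0 toward emitter).
Returning signal is higher, so f₂ = f₀ + Δf = 3100 + 66.2 = 3166.2 Hz.
Rearranging, u = v · (f₂ − f₀)/(f₂ + f₀) = 351 × 66.2/6266.2 ≈ 3.7 m/s.
So the cart is moving at 3.7 m/s toward the emitter.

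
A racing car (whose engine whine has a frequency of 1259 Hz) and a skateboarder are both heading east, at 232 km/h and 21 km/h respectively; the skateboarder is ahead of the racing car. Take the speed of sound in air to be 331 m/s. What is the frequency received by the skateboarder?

232 km/h = 64.44 m/s; 21 km/h = 5.833 m/s.
The skateboarder is ahead, so the racing car is moving toward it while the skateboarder is moving away from the racing car.
Both move, so f' = f · (v − v_o)/(v − v_s).
f' = 1259 × (331 − 5.833)/(331 − 64.44) = 1259 × 325.17/266.56 ≈ 1536 Hz.

1536 Hz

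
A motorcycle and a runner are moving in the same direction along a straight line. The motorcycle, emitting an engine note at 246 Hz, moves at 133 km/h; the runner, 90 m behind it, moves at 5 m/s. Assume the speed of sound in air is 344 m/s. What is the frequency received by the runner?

225 Hz

133 km/h = 36.94 m/s.
The runner is behind, so the motorcycle is moving away from it while the runner is moving toward the motorcycle.
General Doppler shift: f' = f · (v + v_o)/(v + v_s).
f' = 246 × (344 + 5)/(344 + 36.94) = 246 × 349/380.94 ≈ 225 Hz.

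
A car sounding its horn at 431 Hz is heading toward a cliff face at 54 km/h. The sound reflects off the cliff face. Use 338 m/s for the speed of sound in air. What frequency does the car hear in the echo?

54 km/h = 15 m/s.
The cliff face receives the sound from a moving source: f₁ = f₀ · v/(v − v_e) = 431 × 338/323 ≈ 451 Hz.
On the return leg the car is a moving observer: f₂ = f₁ · (v + v_e)/v = 451 × 353/338 ≈ 471 Hz.
Equivalently f₂ = f₀ · (v + v_e)/(v − v_e).

471 Hz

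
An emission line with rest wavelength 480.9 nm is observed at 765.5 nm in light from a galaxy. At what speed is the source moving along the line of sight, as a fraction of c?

λ'/λ₀ = 1.5918 > 1 (redshift), so the source is receding.
λ'/λ₀ = √((1 + β)/(1 − β)) for a receding source ⇒ β = (r² − 1)/(r² + 1) with r = λ'/λ₀.
β = (2.5338 − 1)/(2.5338 + 1) ≈ 0.434.

0.434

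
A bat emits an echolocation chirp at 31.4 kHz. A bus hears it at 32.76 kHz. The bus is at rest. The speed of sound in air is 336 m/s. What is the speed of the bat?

f' > f, so the bat is approaching.
f' = f · v/(v − v_s) ⇒ v_s = v · |1 − f/f'|.
v_s = 336 × |1 − 31.4/32.76| = 336 × 0.04151 ≈ 13.9 m/s.

13.9 m/s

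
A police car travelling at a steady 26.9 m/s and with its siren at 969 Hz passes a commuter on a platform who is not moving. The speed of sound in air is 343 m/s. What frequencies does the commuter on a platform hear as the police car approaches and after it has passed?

1051 Hz approaching; 899 Hz receding

Approaching: f₁ = f · v/(v − v_s) = 969 × 343/316.1 ≈ 1051 Hz.
Receding: f₂ = f · v/(v + v_s) = 969 × 343/369.9 ≈ 899 Hz.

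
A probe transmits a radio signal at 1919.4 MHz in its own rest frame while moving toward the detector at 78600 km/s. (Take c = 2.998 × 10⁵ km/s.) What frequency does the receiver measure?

2510.4 MHz

β = v/c = 78600/299800 = 0.2622.
Relativistic Doppler for frequency: f' = f₀ · √((1 + β)/(1 − β)).
f' = 1919.4 × √(1.2622/0.7378) = 1919.4 × 1.30793 ≈ 2510.4 MHz.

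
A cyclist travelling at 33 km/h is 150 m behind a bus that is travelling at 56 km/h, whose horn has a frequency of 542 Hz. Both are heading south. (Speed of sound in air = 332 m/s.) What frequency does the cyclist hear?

532 Hz

56 km/h = 15.56 m/s; 33 km/h = 9.167 m/s.
The cyclist is behind, so the bus is moving away from it while the cyclist is moving toward the bus.
With source receding and observer approaching, f' = f · (v + v_o)/(v + v_s).
f' = 542 × (332 + 9.167)/(332 + 15.56) = 542 × 341.17/347.56 ≈ 532 Hz.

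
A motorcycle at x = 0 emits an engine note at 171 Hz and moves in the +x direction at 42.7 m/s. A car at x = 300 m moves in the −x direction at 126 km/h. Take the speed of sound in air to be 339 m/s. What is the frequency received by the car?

216 Hz

126 km/h = 35 m/s.
The observer lies on the +x side, so the source is heading toward the observer and the observer is heading toward the source.
General Doppler shift: f' = f · (v + v_o)/(v − v_s).
f' = 171 × (339 + 35)/(339 − 42.7) = 171 × 374/296.3 ≈ 216 Hz.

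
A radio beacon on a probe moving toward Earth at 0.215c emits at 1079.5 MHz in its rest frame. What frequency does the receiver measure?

1343.0 MHz

Relativistic Doppler for frequency: f' = f₀ · √((1 + β)/(1 − β)).
f' = 1079.5 × √(1.2150/0.7850) = 1079.5 × 1.24409 ≈ 1343.0 MHz.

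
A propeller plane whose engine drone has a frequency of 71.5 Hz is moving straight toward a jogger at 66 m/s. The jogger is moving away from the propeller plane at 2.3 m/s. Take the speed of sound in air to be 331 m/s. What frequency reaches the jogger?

89 Hz

Both move, so f' = f · (v − v_o)/(v − v_s).
f' = 71.5 × (331 − 2.3)/(331 − 66) = 71.5 × 328.7/265 ≈ 89 Hz.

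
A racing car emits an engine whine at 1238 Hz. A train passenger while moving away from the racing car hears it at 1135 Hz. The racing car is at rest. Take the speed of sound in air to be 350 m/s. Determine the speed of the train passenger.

f' = f · (v − v_o)/v ⇒ v_o = v · |f'/f − 1|.
v_o = 350 × |1135/1238 − 1| = 350 × 0.0832 ≈ 29 m/s.

29 m/s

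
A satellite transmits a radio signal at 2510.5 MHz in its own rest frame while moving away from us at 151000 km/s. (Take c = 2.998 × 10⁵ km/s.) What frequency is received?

β = v/c = 151000/299800 = 0.5037.
Relativistic Doppler for frequency: f' = f₀ · √((1 − β)/(1 + β)).
f' = 2510.5 × √(0.4963/1.5037) = 2510.5 × 0.57453 ≈ 1442.3 MHz.

1442.3 MHz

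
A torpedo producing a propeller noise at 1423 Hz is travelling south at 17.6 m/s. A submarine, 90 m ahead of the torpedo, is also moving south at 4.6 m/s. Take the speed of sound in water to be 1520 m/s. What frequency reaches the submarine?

The submarine is ahead, so the torpedo is moving toward it while the submarine is moving away from the torpedo.
With source approaching and observer receding, f' = f · (v − v_o)/(v − v_s).
f' = 1423 × (1520 − 4.6)/(1520 − 17.6) = 1423 × 1515.4/1502.4 ≈ 1435 Hz.

1435 Hz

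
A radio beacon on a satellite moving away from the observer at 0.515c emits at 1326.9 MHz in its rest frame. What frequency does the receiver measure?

750.8 MHz

Relativistic Doppler for frequency: f' = f₀ · √((1 − β)/(1 + β)).
f' = 1326.9 × √(0.4850/1.5150) = 1326.9 × 0.56580 ≈ 750.8 MHz.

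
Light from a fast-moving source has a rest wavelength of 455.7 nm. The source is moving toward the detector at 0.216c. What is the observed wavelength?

Relativistic Doppler for wavelength: λ' = λ₀ · √((1 − β)/(1 + β)).
λ' = 455.7 × √(0.7840/1.2160) = 455.7 × 0.80296 ≈ 365.9 nm.

365.9 nm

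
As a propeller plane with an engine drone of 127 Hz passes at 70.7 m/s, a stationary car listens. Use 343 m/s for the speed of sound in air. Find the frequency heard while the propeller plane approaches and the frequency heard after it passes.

Approaching: f₁ = f · v/(v − v_s) = 127 × 343/272.3 ≈ 160 Hz.
Receding: f₂ = f · v/(v + v_s) = 127 × 343/413.7 ≈ 105 Hz.

160 Hz approaching; 105 Hz receding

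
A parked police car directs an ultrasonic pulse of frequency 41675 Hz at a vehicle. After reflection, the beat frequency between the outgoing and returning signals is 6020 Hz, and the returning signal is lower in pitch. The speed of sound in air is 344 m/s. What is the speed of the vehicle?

Double Doppler shift off a moving reflector: f₂ = f₀ · (v + u)/(v − u) (u > 0 toward emitter).
Returning signal is lower, so f₂ = f₀ − Δf = 41675 − 6020 = 35655 Hz.
Rearranging, u = v · (f₂ − f₀)/(f₂ + f₀) = 344 × -6020/77330 ≈ -27 m/s.
So the vehicle is moving at 27 m/s away from the emitter.

27 m/s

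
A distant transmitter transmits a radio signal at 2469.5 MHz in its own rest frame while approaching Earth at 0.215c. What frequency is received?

3072.3 MHz

Relativistic Doppler for frequency: f' = f₀ · √((1 + β)/(1 − β)).
f' = 2469.5 × √(1.2150/0.7850) = 2469.5 × 1.24409 ≈ 3072.3 MHz.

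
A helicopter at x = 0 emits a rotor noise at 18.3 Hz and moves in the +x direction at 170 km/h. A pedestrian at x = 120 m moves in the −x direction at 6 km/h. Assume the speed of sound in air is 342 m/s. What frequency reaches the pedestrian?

21.3 Hz

170 km/h = 47.22 m/s; 6 km/h = 1.667 m/s.
The observer lies on the +x side, so the source is heading toward the observer and the observer is heading toward the source.
With source approaching and observer approaching, f' = f · (v + v_o)/(v − v_s).
f' = 18.3 × (342 + 1.667)/(342 − 47.22) = 18.3 × 343.67/294.78 ≈ 21.3 Hz.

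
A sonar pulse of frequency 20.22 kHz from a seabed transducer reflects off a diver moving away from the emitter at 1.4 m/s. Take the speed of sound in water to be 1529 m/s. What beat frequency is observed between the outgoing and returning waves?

37.0 Hz

At the diver (a moving observer), f₁ = f₀ · (v − u)/v = 20.22 × 1527.6/1529 ≈ 20.2015 kHz.
The reflection then acts as a moving source: f₂ = f₁ · v/(v + u) ≈ 20.1830 kHz.
Beat frequency (with f₀ = 20220 Hz): |f₂ − f₀| = 2u·f₀/(v + u) = 2 × 1.4 × 20220/1530.4 ≈ 37.0 Hz.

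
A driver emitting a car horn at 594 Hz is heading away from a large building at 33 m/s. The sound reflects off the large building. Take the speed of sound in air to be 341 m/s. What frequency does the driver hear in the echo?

The large building receives the sound from a moving source: f₁ = f₀ · v/(v + v_e) = 594 × 341/374 ≈ 542 Hz.
On the return leg the driver is a moving observer: f₂ = f₁ · (v − v_e)/v = 542 × 308/341 ≈ 489 Hz.

489 Hz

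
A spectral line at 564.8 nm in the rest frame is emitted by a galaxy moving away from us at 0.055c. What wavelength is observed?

596.8 nm

Relativistic Doppler for wavelength: λ' = λ₀ · √((1 + β)/(1 − β)).
λ' = 564.8 × √(1.0550/0.9450) = 564.8 × 1.05660 ≈ 596.8 nm.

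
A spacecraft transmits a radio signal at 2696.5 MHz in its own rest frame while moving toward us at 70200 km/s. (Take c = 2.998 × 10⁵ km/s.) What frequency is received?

β = v/c = 70200/299800 = 0.2342.
Relativistic Doppler for frequency: f' = f₀ · √((1 + β)/(1 − β)).
f' = 2696.5 × √(1.2342/0.7658) = 2696.5 × 1.26945 ≈ 3423.1 MHz.

3423.1 MHz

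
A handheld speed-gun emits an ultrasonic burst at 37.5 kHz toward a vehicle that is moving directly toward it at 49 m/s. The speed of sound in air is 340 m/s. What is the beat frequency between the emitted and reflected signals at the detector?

The vehicle first receives the wave as a moving observer: f₁ = f₀ · (v + u)/v = 37.5 × (340 + 49)/340 ≈ 42.90 kHz.
The reflection then acts as a moving source: f₂ = f₁ · v/(v − u) ≈ 50.13 kHz.
Beat frequency (with f₀ = 37500 Hz): |f₂ − f₀| = 2u·f₀/(v − u) = 2 × 49 × 37500/291 ≈ 12629 Hz.

12629 Hz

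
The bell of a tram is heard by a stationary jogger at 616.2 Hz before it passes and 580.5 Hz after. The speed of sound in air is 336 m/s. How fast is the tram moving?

10.0 m/s

f₁/f₂ = (v + v_s)/(v − v_s), so v_s = v · (f₁ − f₂)/(f₁ + f₂).
v_s = 336 × (616.2 − 580.5)/(616.2 + 580.5) = 336 × 35.7/1196.7 ≈ 10.0 m/s.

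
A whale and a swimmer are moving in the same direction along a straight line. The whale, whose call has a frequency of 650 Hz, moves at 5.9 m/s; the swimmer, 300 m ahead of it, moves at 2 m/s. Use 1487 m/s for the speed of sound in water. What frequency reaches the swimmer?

The swimmer is ahead, so the whale is moving toward it while the swimmer is moving away from the whale.
General Doppler shift: f' = f · (v − v_o)/(v − v_s).
f' = 650 × (1487 − 2)/(1487 − 5.9) = 650 × 1485/1481.1 ≈ 652 Hz.

652 Hz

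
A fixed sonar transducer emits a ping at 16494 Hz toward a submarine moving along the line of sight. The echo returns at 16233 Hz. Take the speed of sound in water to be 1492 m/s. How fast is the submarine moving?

11.9 m/s

Double Doppler shift off a moving reflector: f₂ = f₀ · (v + u)/(v − u) (u > 0 toward emitter).
Rearranging, u = v · (f₂ − f₀)/(f₂ + f₀) = 1492 × -261/32727 ≈ -11.9 m/s.
So the submarine is moving at 11.9 m/s away from the emitter.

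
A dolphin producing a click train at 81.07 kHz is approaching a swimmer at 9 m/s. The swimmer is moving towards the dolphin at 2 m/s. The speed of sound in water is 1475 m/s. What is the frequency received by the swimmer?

General Doppler shift: f' = f · (v + v_o)/(v − v_s).
f' = 81.07 × (1475 + 2)/(1475 − 9) = 81.07 × 1477/1466 ≈ 81.7 kHz.

81.7 kHz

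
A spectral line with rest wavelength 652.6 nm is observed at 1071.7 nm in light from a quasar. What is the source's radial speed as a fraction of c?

0.459c

λ'/λ₀ = 1.6422 > 1 (redshift), so the source is receding.
λ'/λ₀ = √((1 + β)/(1 − β)) for a receding source ⇒ β = (r² − 1)/(r² + 1) with r = λ'/λ₀.
β = (2.6968 − 1)/(2.6968 + 1) ≈ 0.459.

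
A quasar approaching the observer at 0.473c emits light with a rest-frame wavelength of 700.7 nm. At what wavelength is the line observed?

419.1 nm

Relativistic Doppler for wavelength: λ' = λ₀ · √((1 − β)/(1 + β)).
λ' = 700.7 × √(0.5270/1.4730) = 700.7 × 0.59814 ≈ 419.1 nm.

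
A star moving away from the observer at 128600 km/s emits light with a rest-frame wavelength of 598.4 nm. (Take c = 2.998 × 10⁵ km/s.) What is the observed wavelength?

946.6 nm

β = v/c = 128600/299800 = 0.4290.
Relativistic Doppler for wavelength: λ' = λ₀ · √((1 + β)/(1 − β)).
λ' = 598.4 × √(1.4290/0.5710) = 598.4 × 1.58188 ≈ 946.6 nm.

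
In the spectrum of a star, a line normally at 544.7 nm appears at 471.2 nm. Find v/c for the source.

0.144

λ'/λ₀ = 0.8651 < 1 (blueshift), so the source is approaching.
λ'/λ₀ = √((1 − β)/(1 + β)) for an approaching source ⇒ β = (1 − r²)/(1 + r²) with r = λ'/λ₀.
β = (1 − 0.7483)/(1 + 0.7483) ≈ 0.144.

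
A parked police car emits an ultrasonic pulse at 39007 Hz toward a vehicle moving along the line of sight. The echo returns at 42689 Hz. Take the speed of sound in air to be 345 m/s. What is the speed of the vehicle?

Double Doppler shift off a moving reflector: f₂ = f₀ · (v + u)/(v − u) (u > 0 toward emitter).
Rearranging, u = v · (f₂ − f₀)/(f₂ + f₀) = 345 × 3682/81696 ≈ 15.5 m/s.
So the vehicle is moving at 15.5 m/s toward the emitter.

15.5 m/s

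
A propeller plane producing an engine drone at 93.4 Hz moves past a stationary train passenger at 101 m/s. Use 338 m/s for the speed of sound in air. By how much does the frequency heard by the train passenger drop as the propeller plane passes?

Approaching: f₁ = f · v/(v − v_s) = 93.4 × 338/237 ≈ 133.2 Hz.
Receding: f₂ = f · v/(v + v_s) = 93.4 × 338/439 ≈ 71.9 Hz.
Drop: f₁ − f₂ = 2f·v·v_s/(v² − v_s²) = 2 × 93.4 × 338 × 101/(338² − 101²) ≈ 61.3 Hz.

61.3 Hz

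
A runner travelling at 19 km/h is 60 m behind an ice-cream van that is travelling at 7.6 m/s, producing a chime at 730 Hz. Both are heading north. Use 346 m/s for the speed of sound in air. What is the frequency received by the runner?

725 Hz

19 km/h = 5.278 m/s.
The runner is behind, so the ice-cream van is moving away from it while the runner is moving toward the ice-cream van.
General Doppler shift: f' = f · (v + v_o)/(v + v_s).
f' = 730 × (346 + 5.278)/(346 + 7.6) = 730 × 351.28/353.6 ≈ 725 Hz.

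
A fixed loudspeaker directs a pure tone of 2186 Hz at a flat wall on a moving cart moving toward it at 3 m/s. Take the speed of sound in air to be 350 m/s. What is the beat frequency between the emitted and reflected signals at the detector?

At the flat wall on a moving cart (a moving observer), f₁ = f₀ · (v + u)/v = 2186 × 353/350 ≈ 2204.7 Hz.
On reflection it acts as a source moving toward the stationary detector: f₂ = f₁ · v/(v − u) = 2204.7 × 350/347 ≈ 2223.8 Hz.
Beat frequency: |f₂ − f₀| = 2u·f₀/(v − u) = 2 × 3 × 2186/347 ≈ 37.8 Hz.

37.8 Hz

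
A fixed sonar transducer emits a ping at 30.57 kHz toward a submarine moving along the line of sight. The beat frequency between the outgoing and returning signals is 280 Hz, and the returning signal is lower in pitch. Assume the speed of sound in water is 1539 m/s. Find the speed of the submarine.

Double Doppler shift off a moving reflector: f₂ = f₀ · (v + u)/(v − u) (u > 0 toward emitter).
Returning signal is lower, so f₂ = f₀ − Δf = 30570 − 280 = 30290 Hz.
Rearranging, u = v · (f₂ − f₀)/(f₂ + f₀) = 1539 × -280/60860 ≈ -7.1 m/s.
So the submarine is moving at 7.1 m/s away from the emitter.

7.1 m/s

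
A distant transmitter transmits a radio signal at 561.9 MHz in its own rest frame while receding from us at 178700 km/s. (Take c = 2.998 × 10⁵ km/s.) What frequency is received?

282.7 MHz

β = v/c = 178700/299800 = 0.5961.
Relativistic Doppler for frequency: f' = f₀ · √((1 − β)/(1 + β)).
f' = 561.9 × √(0.4039/1.5961) = 561.9 × 0.50307 ≈ 282.7 MHz.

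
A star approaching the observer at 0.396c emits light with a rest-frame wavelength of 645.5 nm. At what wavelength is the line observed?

Relativistic Doppler for wavelength: λ' = λ₀ · √((1 − β)/(1 + β)).
λ' = 645.5 × √(0.6040/1.3960) = 645.5 × 0.65777 ≈ 424.6 nm.

424.6 nm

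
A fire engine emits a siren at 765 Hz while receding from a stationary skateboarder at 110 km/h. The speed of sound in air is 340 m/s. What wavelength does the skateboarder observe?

48.4 cm

110 km/h = 30.56 m/s.
Only the source moves, away from the listener, so f' = f · v/(v + v_s).
f' = 765 × 340/(340 + 30.56) ≈ 702 Hz.
λ' = v/f' = 340/701.919 ≈ 48.4 cm.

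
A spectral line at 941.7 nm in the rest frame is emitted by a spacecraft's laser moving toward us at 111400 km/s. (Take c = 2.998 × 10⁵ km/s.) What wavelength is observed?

β = v/c = 111400/299800 = 0.3716.
Relativistic Doppler for wavelength: λ' = λ₀ · √((1 − β)/(1 + β)).
λ' = 941.7 × √(0.6284/1.3716) = 941.7 × 0.67688 ≈ 637.4 nm.

637.4 nm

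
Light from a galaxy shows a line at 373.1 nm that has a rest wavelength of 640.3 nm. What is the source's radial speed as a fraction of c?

0.493

λ'/λ₀ = 0.5827 < 1 (blueshift), so the source is approaching.
λ'/λ₀ = √((1 − β)/(1 + β)) for an approaching source ⇒ β = (1 − r²)/(1 + r²) with r = λ'/λ₀.
β = (1 − 0.3395)/(1 + 0.3395) ≈ 0.493.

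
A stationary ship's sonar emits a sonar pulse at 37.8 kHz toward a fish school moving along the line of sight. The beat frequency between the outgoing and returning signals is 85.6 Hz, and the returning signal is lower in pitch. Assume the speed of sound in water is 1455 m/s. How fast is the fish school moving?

Double Doppler shift off a moving reflector: f₂ = f₀ · (v + u)/(v − u) (u > 0 toward emitter).
Returning signal is lower, so f₂ = f₀ − Δf = 37800 − 85.6 = 37714.4 Hz.
Rearranging, u = v · (f₂ − f₀)/(f₂ + f₀) = 1455 × -85.6/75514.4 ≈ -1.65 m/s.
So the fish school is moving at 1.65 m/s away from the emitter.

1.65 m/s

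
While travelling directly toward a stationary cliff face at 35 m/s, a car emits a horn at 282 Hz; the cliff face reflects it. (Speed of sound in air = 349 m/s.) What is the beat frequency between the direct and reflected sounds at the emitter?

63 Hz

The cliff face receives the sound from a moving source: f₁ = f₀ · v/(v − v_e) = 282 × 349/314 ≈ 313.4 Hz.
On the return leg the car is a moving observer: f₂ = f₁ · (v + v_e)/v = 313.4 × 384/349 ≈ 344.9 Hz.
Beat against the emitted tone: |f₂ − f₀| = 2v_e·f₀/(v − v_e) = 2 × 35 × 282/314 ≈ 63 Hz.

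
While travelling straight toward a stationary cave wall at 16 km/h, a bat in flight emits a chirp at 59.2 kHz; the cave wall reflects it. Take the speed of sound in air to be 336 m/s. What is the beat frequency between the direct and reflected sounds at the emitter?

16 km/h = 4.444 m/s.
The cave wall receives the sound from a moving source: f₁ = f₀ · v/(v − v_e) = 59.2 × 336/331.56 ≈ 59.994 kHz.
On the return leg the bat in flight is a moving observer: f₂ = f₁ · (v + v_e)/v = 59.994 × 340.44/336 ≈ 60.787 kHz.
Equivalently f₂ = f₀ · (v + v_e)/(v − v_e).
Beat against the emitted tone (with f₀ = 59200 Hz): |f₂ − f₀| = 2v_e·f₀/(v − v_e) = 2 × 4.444 × 59200/331.56 ≈ 1587 Hz.

1587 Hz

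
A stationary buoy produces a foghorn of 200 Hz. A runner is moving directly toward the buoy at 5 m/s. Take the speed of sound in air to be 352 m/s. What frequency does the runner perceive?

Only the observer moves, toward the source, so f' = f · (v + v_o)/v.
f' = 200 × (352 + 5)/352 = 200 × 357/352 ≈ 203 Hz.

203 Hz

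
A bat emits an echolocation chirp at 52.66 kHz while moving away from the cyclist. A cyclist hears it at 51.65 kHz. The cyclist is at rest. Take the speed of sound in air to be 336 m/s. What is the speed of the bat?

6.6 m/s

f' = f · v/(v + v_s) ⇒ v_s = v · |1 − f/f'|.
v_s = 336 × |1 − 52.66/51.65| = 336 × 0.01955 ≈ 6.6 m/s.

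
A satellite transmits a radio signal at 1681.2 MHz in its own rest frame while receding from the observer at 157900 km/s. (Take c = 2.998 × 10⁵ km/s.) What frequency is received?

936.1 MHz

β = v/c = 157900/299800 = 0.5267.
Relativistic Doppler for frequency: f' = f₀ · √((1 − β)/(1 + β)).
f' = 1681.2 × √(0.4733/1.5267) = 1681.2 × 0.55680 ≈ 936.1 MHz.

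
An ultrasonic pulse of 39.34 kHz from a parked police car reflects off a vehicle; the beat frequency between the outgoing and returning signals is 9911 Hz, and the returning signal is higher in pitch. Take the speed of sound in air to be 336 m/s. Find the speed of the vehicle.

Double Doppler shift off a moving reflector: f₂ = f₀ · (v + u)/(v − u) (u > 0 toward emitter).
Returning signal is higher, so f₂ = f₀ + Δf = 39340 + 9911 = 49251 Hz.
Rearranging, u = v · (f₂ − f₀)/(f₂ + f₀) = 336 × 9911/88591 ≈ 38 m/s.
So the vehicle is moving at 38 m/s toward the emitter.

38 m/s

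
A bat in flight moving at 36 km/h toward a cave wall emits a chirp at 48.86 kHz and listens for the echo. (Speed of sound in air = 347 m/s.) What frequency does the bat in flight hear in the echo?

51.8 kHz

36 km/h = 10 m/s.
The cave wall receives the sound from a moving source: f₁ = f₀ · v/(v − v_e) = 48.86 × 347/337 ≈ 50.3 kHz.
On the return leg the bat in flight is a moving observer: f₂ = f₁ · (v + v_e)/v = 50.3 × 357/347 ≈ 51.8 kHz.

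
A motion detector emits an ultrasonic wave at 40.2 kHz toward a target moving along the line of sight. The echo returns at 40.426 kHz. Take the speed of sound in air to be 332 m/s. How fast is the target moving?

Double Doppler shift off a moving reflector: f₂ = f₀ · (v + u)/(v − u) (u > 0 toward emitter).
Rearranging, u = v · (f₂ − f₀)/(f₂ + f₀) = 332 × 0.226/80.626 ≈ 0.93 m/s.
So the target is moving at 0.93 m/s toward the emitter.

0.93 m/s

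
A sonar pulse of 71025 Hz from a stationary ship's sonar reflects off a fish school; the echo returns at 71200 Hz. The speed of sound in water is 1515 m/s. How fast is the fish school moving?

1.86 m/s

Double Doppler shift off a moving reflector: f₂ = f₀ · (v + u)/(v − u) (u > 0 toward emitter).
Rearranging, u = v · (f₂ − f₀)/(f₂ + f₀) = 1515 × 175/142225 ≈ 1.86 m/s.
So the fish school is moving at 1.86 m/s toward the emitter.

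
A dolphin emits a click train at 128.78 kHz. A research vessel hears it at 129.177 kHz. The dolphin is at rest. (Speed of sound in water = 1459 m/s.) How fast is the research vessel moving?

f' > f, so the research vessel is approaching.
f' = f · (v + v_o)/v ⇒ v_o = v · |f'/f − 1|.
v_o = 1459 × |129.177/128.78 − 1| = 1459 × 0.003083 ≈ 4.5 m/s.

4.5 m/s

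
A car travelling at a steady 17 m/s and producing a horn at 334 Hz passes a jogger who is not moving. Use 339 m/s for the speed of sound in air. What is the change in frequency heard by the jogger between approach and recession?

Approaching: f₁ = f · v/(v − v_s) = 334 × 339/322 ≈ 351.6 Hz.
Receding: f₂ = f · v/(v + v_s) = 334 × 339/356 ≈ 318.1 Hz.
Drop: f₁ − f₂ = 2f·v·v_s/(v² − v_s²) = 2 × 334 × 339 × 17/(339² − 17²) ≈ 33.6 Hz.

33.6 Hz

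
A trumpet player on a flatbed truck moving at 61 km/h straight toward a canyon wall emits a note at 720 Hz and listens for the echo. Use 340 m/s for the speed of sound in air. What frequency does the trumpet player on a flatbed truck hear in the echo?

61 km/h = 16.94 m/s.
The canyon wall receives the sound from a moving source: f₁ = f₀ · v/(v − v_e) = 720 × 340/323.06 ≈ 758 Hz.
On the return leg the trumpet player on a flatbed truck is a moving observer: f₂ = f₁ · (v + v_e)/v = 758 × 356.94/340 ≈ 796 Hz.
Equivalently f₂ = f₀ · (v + v_e)/(v − v_e).

796 Hz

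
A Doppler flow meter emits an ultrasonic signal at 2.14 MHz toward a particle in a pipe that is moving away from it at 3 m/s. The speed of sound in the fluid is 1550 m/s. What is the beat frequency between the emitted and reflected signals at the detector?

8268 Hz

The particle in a pipe first receives the wave as a moving observer: f₁ = f₀ · (v − u)/v = 2.14 × (1550 − 3)/1550 ≈ 2.13586 MHz.
The reflection then acts as a moving source: f₂ = f₁ · v/(v + u) ≈ 2.13173 MHz.
Beat frequency (with f₀ = 2140000 Hz): |f₂ − f₀| = 2u·f₀/(v + u) = 2 × 3 × 2140000/1553 ≈ 8268 Hz.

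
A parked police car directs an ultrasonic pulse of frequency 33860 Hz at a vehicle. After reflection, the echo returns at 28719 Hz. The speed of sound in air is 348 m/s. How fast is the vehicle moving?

29 m/s

Double Doppler shift off a moving reflector: f₂ = f₀ · (v + u)/(v − u) (u > 0 toward emitter).
Rearranging, u = v · (f₂ − f₀)/(f₂ + f₀) = 348 × -5141/62579 ≈ -29 m/s.
So the vehicle is moving at 29 m/s away from the emitter.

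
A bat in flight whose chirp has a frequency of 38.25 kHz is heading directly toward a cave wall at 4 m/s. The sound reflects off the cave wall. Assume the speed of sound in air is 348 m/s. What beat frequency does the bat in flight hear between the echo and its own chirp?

The cave wall receives the sound from a moving source: f₁ = f₀ · v/(v − v_e) = 38.25 × 348/344 ≈ 38.695 kHz.
On the return leg the bat in flight is a moving observer: f₂ = f₁ · (v + v_e)/v = 38.695 × 352/348 ≈ 39.140 kHz.
Equivalently f₂ = f₀ · (v + v_e)/(v − v_e).
Beat against the emitted tone (with f₀ = 38250 Hz): |f₂ − f₀| = 2v_e·f₀/(v − v_e) = 2 × 4 × 38250/344 ≈ 890 Hz.

890 Hz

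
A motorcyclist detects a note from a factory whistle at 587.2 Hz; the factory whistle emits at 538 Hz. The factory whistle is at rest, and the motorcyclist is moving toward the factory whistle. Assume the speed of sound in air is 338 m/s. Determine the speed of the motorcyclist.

31 m/s

f' = f · (v + v_o)/v ⇒ v_o = v · |f'/f − 1|.
v_o = 338 × |587.2/538 − 1| = 338 × 0.09145 ≈ 31 m/s.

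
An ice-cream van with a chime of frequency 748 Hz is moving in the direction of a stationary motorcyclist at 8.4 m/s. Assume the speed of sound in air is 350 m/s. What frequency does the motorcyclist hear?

766 Hz

Moving source, stationary observer: f' = f · v/(v − v_s) since the source is approaching.
f' = 748 × 350/(350 − 8.4) = 748 × 350/341.6 ≈ 766 Hz.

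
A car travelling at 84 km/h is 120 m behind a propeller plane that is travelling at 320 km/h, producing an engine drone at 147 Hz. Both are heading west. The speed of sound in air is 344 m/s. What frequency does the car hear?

125 Hz

320 km/h = 88.89 m/s; 84 km/h = 23.33 m/s.
The car is behind, so the propeller plane is moving away from it while the car is moving toward the propeller plane.
Both move, so f' = f · (v + v_o)/(v + v_s).
f' = 147 × (344 + 23.33)/(344 + 88.89) = 147 × 367.33/432.89 ≈ 125 Hz.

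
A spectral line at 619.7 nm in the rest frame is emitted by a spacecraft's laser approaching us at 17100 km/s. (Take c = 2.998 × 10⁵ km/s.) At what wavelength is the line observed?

β = v/c = 17100/299800 = 0.0570.
Relativistic Doppler for wavelength: λ' = λ₀ · √((1 − β)/(1 + β)).
λ' = 619.7 × √(0.9430/1.0570) = 619.7 × 0.94450 ≈ 585.3 nm.

585.3 nm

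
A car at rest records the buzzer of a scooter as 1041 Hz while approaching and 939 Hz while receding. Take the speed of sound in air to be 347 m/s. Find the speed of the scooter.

f₁/f₂ = (v + v_s)/(v − v_s), so v_s = v · (f₁ − f₂)/(f₁ + f₂).
v_s = 347 × (1041 − 939)/(1041 + 939) = 347 × 102/1980 ≈ 17.9 m/s.

17.9 m/s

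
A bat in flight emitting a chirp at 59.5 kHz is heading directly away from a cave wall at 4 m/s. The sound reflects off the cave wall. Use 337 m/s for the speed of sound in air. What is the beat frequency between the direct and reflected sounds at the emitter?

The cave wall receives the sound from a moving source: f₁ = f₀ · v/(v + v_e) = 59.5 × 337/341 ≈ 58.802 kHz.
On the return leg the bat in flight is a moving observer: f₂ = f₁ · (v − v_e)/v = 58.802 × 333/337 ≈ 58.104 kHz.
Beat against the emitted tone (with f₀ = 59500 Hz): |f₂ − f₀| = 2v_e·f₀/(v + v_e) = 2 × 4 × 59500/341 ≈ 1396 Hz.

1396 Hz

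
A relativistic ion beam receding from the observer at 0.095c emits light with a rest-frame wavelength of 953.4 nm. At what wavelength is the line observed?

Relativistic Doppler for wavelength: λ' = λ₀ · √((1 + β)/(1 − β)).
λ' = 953.4 × √(1.0950/0.9050) = 953.4 × 1.09997 ≈ 1048.7 nm.

1048.7 nm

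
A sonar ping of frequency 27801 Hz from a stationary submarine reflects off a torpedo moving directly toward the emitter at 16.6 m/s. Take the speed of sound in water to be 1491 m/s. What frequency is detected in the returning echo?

The torpedo first receives the wave as a moving observer: f₁ = f₀ · (v + u)/v = 27801 × (1491 + 16.6)/1491 ≈ 28111 Hz.
On reflection it acts as a source moving toward the stationary detector: f₂ = f₁ · v/(v − u) = 28111 × 1491/1474.4 ≈ 28427 Hz.

28427 Hz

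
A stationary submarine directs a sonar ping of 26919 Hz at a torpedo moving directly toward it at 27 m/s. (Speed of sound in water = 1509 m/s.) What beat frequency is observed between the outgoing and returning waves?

981 Hz

At the torpedo (a moving observer), f₁ = f₀ · (v + u)/v = 26919 × 1536/1509 ≈ 27401 Hz.
The reflection then acts as a moving source: f₂ = f₁ · v/(v − u) ≈ 27900 Hz.
Equivalently f₂ = f₀ · (v + u)/(v − u).
Beat frequency: |f₂ − f₀| = 2u·f₀/(v − u) = 2 × 27 × 26919/1482 ≈ 981 Hz.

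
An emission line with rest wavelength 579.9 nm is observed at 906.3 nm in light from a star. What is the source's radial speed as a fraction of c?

λ'/λ₀ = 1.5629 > 1 (redshift), so the source is receding.
λ'/λ₀ = √((1 + β)/(1 − β)) for a receding source ⇒ β = (r² − 1)/(r² + 1) with r = λ'/λ₀.
β = (2.4425 − 1)/(2.4425 + 1) ≈ 0.419.

0.419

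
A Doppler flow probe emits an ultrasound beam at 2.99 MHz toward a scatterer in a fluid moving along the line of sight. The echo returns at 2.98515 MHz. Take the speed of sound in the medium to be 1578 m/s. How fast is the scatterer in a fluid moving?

Double Doppler shift off a moving reflector: f₂ = f₀ · (v + u)/(v − u) (u > 0 toward emitter).
Rearranging, u = v · (f₂ − f₀)/(f₂ + f₀) = 1578 × -0.00485/5.97515 ≈ -1.28 m/s.
So the scatterer in a fluid is moving at 1.28 m/s away from the emitter.

1.28 m/s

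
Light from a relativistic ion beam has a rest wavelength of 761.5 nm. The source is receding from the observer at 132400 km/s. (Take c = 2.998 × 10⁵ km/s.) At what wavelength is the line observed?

β = v/c = 132400/299800 = 0.4416.
Relativistic Doppler for wavelength: λ' = λ₀ · √((1 + β)/(1 − β)).
λ' = 761.5 × √(1.4416/0.5584) = 761.5 × 1.60681 ≈ 1223.6 nm.

1223.6 nm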